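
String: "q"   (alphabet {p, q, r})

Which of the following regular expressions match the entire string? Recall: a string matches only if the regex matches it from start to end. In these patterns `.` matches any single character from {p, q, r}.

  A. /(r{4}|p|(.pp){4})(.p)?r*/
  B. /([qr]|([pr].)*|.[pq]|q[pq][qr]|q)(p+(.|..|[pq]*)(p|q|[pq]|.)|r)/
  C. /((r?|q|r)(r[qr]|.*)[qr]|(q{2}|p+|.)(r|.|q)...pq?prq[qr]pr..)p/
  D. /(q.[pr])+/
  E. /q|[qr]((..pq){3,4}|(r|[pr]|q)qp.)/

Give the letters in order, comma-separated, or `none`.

A → no match
B → no match
C → no match — must end with "p"
D → no match
E → match

E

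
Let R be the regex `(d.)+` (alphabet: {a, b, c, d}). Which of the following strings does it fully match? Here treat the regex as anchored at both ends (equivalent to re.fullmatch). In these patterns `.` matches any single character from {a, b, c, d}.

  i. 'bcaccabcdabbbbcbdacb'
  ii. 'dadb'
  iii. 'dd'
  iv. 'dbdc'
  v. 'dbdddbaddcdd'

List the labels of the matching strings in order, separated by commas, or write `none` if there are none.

ii, iii, iv

i → no match — must start with 'd'
ii → match
iii → match
iv → match
v → no match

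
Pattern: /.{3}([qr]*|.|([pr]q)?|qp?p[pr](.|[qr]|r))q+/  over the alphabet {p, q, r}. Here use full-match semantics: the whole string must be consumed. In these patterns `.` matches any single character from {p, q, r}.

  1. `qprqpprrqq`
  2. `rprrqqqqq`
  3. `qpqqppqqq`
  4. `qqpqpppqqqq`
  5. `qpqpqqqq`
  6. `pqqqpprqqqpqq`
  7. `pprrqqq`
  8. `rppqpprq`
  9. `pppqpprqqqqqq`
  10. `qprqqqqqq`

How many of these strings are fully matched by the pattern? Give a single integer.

1 → match
2 → match
3 → match
4 → match
5 → match
6 → no match
7 → match
8 → match
9 → match
10 → match
Total matched: 9

9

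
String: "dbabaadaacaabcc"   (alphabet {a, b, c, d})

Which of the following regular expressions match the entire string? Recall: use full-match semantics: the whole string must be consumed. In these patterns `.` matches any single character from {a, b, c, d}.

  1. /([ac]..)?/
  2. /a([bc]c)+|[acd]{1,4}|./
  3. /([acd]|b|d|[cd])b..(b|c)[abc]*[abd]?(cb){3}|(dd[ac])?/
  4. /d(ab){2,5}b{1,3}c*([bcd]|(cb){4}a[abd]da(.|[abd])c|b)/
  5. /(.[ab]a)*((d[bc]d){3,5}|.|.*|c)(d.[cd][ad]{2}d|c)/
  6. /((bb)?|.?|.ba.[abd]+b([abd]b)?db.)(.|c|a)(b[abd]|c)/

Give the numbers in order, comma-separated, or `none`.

1 → no match
2 → no match
3 → no match
4 → no match — must start with "dab"
5 → match
6 → no match

5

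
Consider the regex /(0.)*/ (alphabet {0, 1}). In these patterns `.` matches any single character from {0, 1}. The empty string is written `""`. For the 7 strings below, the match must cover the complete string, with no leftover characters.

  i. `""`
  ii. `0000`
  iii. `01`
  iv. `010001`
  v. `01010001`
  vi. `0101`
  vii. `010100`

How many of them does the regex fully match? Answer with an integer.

i → match
ii → match
iii → match
iv → match
v → match
vi → match
vii → match
Total matched: 7

7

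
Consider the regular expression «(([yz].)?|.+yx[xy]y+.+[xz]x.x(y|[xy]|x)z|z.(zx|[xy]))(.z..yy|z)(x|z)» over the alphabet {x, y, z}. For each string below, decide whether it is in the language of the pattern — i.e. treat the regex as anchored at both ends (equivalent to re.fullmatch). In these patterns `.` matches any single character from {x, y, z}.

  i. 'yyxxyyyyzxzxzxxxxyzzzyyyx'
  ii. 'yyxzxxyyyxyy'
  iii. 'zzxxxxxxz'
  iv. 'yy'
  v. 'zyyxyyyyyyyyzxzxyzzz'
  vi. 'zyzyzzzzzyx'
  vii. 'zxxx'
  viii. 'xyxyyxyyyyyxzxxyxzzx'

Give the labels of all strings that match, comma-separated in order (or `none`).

v

i → no match
ii → no match
iii → no match
iv → no match
v → match
vi → no match
vii → no match
viii → no match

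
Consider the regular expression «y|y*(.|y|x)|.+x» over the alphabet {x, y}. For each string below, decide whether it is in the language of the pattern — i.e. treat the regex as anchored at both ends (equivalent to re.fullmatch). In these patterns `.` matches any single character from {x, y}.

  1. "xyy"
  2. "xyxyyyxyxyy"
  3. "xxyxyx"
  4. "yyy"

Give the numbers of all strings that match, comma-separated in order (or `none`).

1. "xyy" → no match
2. "xyxyyyxyxyy" → no match
3. "xxyxyx" → match
4. "yyy" → match

3, 4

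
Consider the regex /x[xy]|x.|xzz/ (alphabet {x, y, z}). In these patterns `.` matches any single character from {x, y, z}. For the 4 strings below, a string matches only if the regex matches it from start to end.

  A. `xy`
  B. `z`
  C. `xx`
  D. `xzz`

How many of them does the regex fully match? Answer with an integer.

3

A → match
B → no match
C → match
D → match
Total matched: 3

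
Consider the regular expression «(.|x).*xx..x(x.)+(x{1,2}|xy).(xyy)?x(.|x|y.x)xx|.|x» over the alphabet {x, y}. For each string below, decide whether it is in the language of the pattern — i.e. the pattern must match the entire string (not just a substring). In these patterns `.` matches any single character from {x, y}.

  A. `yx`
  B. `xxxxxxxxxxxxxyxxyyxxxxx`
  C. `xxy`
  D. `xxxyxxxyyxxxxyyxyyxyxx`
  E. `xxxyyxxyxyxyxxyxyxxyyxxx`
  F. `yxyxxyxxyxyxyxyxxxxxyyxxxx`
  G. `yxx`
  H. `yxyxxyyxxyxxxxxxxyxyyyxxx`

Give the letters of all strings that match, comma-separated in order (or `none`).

A → no match
B → no match
C → no match
D → match
E → no match
F → no match
G → no match
H → no match

D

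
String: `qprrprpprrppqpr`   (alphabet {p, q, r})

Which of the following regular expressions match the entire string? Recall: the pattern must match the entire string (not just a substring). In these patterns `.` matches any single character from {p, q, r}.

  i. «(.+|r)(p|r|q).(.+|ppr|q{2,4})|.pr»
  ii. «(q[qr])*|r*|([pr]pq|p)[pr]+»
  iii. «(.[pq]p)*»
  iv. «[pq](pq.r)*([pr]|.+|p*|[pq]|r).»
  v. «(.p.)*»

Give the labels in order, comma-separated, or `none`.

i, iv, v

i → match
ii → no match
iii → no match
iv → match
v → match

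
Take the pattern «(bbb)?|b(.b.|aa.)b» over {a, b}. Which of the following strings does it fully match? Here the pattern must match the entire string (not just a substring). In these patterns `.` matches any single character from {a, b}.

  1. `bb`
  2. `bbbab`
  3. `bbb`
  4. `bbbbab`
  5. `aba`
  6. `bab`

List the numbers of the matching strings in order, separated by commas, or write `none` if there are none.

1. `bb` → no match
2. `bbbab` → match
3. `bbb` → match
4. `bbbbab` → no match
5. `aba` → no match
6. `bab` → no match

2, 3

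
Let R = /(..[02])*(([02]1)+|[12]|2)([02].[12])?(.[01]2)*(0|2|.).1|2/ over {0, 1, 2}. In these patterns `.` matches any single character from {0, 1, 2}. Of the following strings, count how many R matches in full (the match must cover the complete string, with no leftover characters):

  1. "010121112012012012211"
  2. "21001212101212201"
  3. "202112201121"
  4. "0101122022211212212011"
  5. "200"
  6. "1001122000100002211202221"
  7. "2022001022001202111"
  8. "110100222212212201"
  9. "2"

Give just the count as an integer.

6

1 → match
2 → match
3. "202112201121" → no match
4 → match
5. "200" → no match
6 → match
7 → match
8 → no match
9. "2" → match
Total matched: 6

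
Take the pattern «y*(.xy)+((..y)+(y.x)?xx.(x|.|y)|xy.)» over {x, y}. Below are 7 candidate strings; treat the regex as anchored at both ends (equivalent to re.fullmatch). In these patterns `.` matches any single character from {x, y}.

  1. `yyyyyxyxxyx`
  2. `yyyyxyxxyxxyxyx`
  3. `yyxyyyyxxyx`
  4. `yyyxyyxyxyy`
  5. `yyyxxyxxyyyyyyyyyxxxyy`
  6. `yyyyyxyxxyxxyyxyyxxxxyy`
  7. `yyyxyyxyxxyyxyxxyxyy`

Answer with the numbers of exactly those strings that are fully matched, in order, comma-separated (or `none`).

1 → no match
2 → match
3 → match
4 → match
5 → match
6 → match
7 → match

2, 3, 4, 5, 6, 7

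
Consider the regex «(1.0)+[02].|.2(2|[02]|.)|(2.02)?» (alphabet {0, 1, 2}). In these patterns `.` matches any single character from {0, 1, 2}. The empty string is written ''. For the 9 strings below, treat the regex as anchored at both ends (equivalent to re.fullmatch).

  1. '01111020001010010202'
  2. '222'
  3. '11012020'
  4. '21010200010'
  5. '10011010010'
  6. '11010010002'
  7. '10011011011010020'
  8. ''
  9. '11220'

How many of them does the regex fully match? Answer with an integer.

1 → no match
2 → match
3 → match
4 → no match
5 → no match
6 → match
7 → match
8 → match
9 → no match
Total matched: 5

5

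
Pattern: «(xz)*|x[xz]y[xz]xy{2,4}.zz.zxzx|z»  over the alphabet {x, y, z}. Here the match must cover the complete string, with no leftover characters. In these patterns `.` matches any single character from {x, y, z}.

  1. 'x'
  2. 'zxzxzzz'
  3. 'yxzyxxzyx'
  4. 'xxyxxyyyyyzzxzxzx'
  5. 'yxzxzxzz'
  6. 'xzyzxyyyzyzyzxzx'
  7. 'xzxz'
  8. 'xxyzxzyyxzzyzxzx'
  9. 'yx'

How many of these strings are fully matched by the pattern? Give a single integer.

1. 'x' → no match
2. 'zxzxzzz' → no match
3. 'yxzyxxzyx' → no match
4 → match
5. 'yxzxzxzz' → no match
6 → no match
7. 'xzxz' → match
8 → no match
9. 'yx' → no match
Total matched: 2

2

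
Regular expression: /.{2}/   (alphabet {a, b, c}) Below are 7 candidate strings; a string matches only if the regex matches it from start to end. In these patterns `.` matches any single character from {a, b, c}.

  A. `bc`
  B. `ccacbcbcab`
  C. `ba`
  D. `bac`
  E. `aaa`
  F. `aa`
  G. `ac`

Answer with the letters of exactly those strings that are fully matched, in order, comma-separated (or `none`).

A → match
B → no match
C → match
D → no match
E → no match
F → match
G → match

A, C, F, G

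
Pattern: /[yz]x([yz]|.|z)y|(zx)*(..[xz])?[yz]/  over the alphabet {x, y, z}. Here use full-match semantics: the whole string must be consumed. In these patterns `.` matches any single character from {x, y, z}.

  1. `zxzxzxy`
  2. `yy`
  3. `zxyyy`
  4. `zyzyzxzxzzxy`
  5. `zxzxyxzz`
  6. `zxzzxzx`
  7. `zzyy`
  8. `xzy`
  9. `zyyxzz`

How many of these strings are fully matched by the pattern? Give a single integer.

1. `zxzxzxy` → match
2. `yy` → no match
3. `zxyyy` → no match
4. `zyzyzxzxzzxy` → no match
5. `zxzxyxzz` → match
6. `zxzzxzx` → no match
7. `zzyy` → no match
8. `xzy` → no match
9. `zyyxzz` → no match
Total matched: 2

2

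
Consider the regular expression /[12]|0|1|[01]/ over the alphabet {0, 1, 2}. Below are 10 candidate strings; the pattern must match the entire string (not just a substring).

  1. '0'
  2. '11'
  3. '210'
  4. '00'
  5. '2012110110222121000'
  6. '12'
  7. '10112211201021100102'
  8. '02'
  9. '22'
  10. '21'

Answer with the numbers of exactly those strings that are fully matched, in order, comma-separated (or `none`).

1

1 → match
2 → no match
3 → no match
4 → no match
5 → no match
6 → no match
7 → no match
8 → no match
9 → no match
10 → no match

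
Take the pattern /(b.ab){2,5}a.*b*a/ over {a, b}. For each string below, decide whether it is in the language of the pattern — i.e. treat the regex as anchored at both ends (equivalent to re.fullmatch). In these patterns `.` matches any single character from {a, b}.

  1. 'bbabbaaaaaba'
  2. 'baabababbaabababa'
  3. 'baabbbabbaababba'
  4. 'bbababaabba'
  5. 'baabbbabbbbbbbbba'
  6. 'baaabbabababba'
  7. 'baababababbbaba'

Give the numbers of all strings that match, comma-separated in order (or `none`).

1 → no match
2 → no match
3 → match
4 → no match
5 → no match
6 → no match
7 → no match

3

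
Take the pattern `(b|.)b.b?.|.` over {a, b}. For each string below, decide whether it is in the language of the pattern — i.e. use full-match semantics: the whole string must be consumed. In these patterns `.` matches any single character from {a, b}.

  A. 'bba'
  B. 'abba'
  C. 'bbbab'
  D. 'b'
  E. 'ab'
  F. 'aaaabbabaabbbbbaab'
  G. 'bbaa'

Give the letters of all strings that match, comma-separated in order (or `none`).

B, D, G

A → no match
B → match
C → no match
D → match
E → no match
F → no match
G → match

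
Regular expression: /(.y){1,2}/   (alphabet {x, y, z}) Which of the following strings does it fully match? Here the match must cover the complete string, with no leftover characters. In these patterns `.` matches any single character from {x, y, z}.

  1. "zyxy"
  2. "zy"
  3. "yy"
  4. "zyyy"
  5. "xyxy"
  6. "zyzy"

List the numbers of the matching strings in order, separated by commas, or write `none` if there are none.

1 → match
2 → match
3 → match
4 → match
5 → match
6 → match

1, 2, 3, 4, 5, 6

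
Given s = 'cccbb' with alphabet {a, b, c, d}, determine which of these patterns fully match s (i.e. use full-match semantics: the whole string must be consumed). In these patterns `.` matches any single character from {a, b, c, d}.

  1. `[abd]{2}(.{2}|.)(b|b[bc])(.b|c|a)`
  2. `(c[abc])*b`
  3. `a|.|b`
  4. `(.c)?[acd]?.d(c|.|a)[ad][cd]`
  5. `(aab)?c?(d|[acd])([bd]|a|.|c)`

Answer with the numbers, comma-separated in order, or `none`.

2

1 → no match
2 → match
3 → no match
4 → no match
5 → no match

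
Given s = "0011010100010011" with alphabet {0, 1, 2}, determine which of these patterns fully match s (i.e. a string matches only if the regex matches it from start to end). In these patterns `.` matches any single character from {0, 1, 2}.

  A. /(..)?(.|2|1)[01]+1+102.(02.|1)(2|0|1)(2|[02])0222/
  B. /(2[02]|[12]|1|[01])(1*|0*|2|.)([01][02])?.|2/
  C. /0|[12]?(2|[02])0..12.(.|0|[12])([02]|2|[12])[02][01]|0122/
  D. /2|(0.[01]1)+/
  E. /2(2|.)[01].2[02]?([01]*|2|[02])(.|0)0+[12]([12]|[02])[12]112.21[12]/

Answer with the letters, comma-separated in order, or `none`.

D

A → no match — must end with "0222"
B → no match
C → no match
D → match
E → no match — must start with "2"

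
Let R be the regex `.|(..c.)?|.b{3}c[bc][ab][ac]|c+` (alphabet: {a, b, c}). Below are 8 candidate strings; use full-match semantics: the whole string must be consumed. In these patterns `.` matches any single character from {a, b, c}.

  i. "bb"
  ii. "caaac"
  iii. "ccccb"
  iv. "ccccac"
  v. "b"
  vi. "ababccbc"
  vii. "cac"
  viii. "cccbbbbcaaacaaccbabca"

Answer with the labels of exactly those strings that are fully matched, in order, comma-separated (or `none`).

i. "bb" → no match
ii. "caaac" → no match
iii. "ccccb" → no match
iv. "ccccac" → no match
v. "b" → match
vi. "ababccbc" → no match
vii. "cac" → no match
viii → no match

v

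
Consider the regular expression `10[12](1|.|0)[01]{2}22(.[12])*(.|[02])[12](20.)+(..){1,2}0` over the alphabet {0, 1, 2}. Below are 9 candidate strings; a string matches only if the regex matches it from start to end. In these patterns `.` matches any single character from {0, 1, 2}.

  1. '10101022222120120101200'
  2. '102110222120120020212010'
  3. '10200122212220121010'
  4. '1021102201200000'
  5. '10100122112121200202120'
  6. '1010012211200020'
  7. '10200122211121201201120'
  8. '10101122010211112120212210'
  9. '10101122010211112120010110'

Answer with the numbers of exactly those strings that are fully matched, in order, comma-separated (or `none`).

1 → match
2 → match
3 → match
4 → match
5 → match
6 → match
7 → match
8 → match
9 → match

1, 2, 3, 4, 5, 6, 7, 8, 9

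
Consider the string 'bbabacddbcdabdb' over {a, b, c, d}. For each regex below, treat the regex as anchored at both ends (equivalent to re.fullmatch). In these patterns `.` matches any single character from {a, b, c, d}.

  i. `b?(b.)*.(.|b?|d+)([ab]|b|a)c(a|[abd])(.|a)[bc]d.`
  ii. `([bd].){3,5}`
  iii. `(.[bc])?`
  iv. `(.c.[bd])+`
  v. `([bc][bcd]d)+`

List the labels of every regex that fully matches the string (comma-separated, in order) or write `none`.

i → match
ii → no match
iii → no match
iv → no match
v → no match — must end with 'd'

i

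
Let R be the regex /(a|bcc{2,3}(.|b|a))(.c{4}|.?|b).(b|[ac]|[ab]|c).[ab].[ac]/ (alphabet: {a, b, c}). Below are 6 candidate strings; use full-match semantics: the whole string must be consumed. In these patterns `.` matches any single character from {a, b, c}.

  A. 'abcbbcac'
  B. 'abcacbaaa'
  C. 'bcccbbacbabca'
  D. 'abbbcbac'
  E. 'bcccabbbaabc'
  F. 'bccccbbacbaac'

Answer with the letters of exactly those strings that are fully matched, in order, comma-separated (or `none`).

A → no match
B → no match
C → no match
D → match
E → match
F → match

D, E, F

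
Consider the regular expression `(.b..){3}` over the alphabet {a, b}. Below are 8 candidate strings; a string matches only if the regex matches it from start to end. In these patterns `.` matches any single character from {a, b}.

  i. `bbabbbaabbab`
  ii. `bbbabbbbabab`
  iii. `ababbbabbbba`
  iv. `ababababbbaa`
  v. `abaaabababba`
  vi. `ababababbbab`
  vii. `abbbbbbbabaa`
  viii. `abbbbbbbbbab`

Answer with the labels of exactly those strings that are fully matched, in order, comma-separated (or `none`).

i → match
ii → match
iii → match
iv → match
v → match
vi → match
vii → match
viii → match

i, ii, iii, iv, v, vi, vii, viii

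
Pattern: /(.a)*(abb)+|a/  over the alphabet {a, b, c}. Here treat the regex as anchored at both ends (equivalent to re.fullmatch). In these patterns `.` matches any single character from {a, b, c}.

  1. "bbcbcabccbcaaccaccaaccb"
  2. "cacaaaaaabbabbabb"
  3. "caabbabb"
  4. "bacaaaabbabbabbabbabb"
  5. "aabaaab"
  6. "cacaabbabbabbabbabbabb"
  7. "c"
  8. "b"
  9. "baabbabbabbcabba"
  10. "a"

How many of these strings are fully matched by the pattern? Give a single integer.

5

1 → no match
2 → match
3 → match
4 → match
5 → no match
6 → match
7 → no match
8 → no match
9 → no match
10 → match
Total matched: 5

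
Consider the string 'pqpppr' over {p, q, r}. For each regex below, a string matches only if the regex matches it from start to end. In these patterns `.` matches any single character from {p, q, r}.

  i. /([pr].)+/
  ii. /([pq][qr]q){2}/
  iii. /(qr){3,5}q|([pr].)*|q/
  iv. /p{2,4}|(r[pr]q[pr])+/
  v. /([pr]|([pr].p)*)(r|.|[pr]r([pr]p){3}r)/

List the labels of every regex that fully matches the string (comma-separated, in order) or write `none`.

i, iii

i → match
ii → no match — must end with 'q'
iii → match
iv → no match
v → no match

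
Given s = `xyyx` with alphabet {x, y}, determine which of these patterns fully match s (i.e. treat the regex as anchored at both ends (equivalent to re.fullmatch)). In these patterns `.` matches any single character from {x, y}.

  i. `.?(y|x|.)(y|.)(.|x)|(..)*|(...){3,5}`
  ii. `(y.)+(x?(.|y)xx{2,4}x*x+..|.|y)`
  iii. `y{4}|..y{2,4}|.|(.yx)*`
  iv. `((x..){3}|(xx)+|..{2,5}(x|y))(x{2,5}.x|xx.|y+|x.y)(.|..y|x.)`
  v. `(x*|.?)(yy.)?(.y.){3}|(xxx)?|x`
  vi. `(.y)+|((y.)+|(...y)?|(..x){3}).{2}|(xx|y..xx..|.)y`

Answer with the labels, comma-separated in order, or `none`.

i

i → match
ii → no match — must start with `y`
iii → no match
iv → no match
v → no match
vi → no match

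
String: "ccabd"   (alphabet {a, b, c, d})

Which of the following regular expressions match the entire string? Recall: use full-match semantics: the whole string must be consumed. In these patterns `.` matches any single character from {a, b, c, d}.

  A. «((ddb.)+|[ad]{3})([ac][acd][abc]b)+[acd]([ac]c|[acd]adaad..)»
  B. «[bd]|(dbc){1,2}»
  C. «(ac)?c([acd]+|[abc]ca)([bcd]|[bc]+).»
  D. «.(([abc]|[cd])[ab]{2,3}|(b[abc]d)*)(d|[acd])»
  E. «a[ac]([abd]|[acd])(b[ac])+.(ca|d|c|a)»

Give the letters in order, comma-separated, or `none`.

A → no match
B → no match
C → match
D → match
E → no match — must start with "a"

C, D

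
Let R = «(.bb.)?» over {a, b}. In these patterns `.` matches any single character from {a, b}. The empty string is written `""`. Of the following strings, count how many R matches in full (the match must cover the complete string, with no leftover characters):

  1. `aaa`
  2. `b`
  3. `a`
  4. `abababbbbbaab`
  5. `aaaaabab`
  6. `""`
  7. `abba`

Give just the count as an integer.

2

1 → no match
2 → no match
3 → no match
4 → no match
5 → no match
6 → match
7 → match
Total matched: 2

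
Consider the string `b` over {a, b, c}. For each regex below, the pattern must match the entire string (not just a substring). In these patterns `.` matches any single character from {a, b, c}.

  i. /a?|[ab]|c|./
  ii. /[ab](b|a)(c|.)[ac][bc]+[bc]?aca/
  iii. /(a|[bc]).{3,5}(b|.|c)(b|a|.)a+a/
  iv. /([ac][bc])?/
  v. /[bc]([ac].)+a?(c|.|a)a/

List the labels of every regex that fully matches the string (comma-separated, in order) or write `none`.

i

i → match
ii → no match — must end with `aca`
iii → no match — must end with `aa`
iv → no match
v → no match — must end with `a`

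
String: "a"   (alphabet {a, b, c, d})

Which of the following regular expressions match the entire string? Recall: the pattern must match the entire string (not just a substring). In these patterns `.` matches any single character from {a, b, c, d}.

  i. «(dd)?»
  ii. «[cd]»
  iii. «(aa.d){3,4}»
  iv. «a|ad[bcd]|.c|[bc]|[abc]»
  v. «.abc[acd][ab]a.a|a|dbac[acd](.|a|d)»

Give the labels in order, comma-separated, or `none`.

iv, v

i → no match
ii → no match
iii → no match — must start with "aa"
iv → match
v → match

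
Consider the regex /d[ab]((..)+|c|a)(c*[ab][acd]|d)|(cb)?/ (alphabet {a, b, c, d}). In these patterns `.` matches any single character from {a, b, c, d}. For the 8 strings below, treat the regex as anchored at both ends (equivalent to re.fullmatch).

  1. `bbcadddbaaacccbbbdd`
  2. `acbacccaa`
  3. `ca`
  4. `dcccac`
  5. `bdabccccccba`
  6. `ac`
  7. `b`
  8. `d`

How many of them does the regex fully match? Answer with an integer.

1 → no match
2 → no match
3 → no match
4 → no match
5 → no match
6 → no match
7 → no match
8 → no match
Total matched: 0

0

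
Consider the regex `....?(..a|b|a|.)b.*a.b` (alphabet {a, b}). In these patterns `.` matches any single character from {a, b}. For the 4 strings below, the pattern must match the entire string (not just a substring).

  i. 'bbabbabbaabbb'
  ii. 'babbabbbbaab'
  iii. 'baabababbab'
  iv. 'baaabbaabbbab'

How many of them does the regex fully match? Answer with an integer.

1

i → no match
ii → match
iii → no match
iv → no match
Total matched: 1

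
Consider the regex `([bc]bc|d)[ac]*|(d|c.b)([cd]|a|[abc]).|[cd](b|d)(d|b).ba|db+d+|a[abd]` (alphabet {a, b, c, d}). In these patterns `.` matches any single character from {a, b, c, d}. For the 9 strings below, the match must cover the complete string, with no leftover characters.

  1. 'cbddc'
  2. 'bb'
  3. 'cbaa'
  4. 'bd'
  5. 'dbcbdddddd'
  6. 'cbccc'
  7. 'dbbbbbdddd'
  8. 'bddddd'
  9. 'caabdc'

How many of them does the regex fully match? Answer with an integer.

2

1 → no match
2 → no match
3 → no match
4 → no match
5 → no match
6 → match
7 → match
8 → no match
9 → no match
Total matched: 2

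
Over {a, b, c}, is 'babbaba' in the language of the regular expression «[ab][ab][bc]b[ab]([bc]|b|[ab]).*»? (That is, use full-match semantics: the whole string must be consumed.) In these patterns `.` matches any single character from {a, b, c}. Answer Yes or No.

Yes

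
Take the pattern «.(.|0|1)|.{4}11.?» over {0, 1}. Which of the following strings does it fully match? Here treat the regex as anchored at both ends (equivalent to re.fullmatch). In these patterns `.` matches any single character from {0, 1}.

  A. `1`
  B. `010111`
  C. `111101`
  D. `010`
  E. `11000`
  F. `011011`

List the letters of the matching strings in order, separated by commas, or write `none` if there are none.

B, F

A → no match
B → match
C → no match
D → no match
E → no match
F → match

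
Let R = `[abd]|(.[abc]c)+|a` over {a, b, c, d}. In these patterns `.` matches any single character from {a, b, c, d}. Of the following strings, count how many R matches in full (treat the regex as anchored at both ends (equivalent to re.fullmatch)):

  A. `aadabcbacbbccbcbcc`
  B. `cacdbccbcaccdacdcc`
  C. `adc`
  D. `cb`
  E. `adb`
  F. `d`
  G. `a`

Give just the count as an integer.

A → no match
B → match
C → no match
D → no match
E → no match
F → match
G → match
Total matched: 3

3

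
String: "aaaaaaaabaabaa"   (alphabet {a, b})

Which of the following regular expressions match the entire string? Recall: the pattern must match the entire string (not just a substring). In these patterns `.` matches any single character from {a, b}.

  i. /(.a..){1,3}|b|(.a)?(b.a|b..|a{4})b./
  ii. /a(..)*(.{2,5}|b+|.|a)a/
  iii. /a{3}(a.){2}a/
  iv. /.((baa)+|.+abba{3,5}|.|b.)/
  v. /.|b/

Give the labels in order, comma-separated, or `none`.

i → no match
ii → match
iii → no match
iv → no match
v → no match

ii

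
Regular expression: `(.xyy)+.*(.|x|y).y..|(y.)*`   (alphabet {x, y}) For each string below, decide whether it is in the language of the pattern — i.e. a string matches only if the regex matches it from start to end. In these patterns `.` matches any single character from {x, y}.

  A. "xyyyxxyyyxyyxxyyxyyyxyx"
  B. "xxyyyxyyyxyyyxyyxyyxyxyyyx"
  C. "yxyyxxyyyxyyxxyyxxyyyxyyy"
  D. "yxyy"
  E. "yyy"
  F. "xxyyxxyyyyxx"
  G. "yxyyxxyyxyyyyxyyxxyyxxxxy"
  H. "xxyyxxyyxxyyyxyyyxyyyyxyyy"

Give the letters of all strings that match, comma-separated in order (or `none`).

B, C, D, F, H

A → no match
B → match
C → match
D → match
E → no match
F → match
G → no match
H → match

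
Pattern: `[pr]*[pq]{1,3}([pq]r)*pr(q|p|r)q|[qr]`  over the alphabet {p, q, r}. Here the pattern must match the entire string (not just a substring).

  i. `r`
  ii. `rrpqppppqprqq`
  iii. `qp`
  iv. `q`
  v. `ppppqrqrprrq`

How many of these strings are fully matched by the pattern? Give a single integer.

i → match
ii → no match
iii → no match
iv → match
v → match
Total matched: 3

3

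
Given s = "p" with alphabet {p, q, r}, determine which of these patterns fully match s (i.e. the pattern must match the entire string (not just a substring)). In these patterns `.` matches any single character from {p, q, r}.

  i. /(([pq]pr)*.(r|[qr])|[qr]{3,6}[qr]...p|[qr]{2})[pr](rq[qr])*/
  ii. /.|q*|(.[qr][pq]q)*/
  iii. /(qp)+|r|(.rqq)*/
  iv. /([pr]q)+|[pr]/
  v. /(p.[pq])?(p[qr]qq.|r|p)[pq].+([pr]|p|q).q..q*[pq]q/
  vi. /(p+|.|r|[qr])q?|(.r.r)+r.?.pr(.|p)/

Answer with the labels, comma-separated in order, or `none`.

i → no match
ii → match
iii → no match
iv → match
v → no match — must end with "q"
vi → match

ii, iv, vi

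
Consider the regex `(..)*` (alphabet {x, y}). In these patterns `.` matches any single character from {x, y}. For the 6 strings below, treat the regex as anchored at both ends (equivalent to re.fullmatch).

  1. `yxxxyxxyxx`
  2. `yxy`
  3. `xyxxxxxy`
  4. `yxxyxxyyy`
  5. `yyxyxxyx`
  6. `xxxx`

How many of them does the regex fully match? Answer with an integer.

4

1 → match
2 → no match
3 → match
4 → no match
5 → match
6 → match
Total matched: 4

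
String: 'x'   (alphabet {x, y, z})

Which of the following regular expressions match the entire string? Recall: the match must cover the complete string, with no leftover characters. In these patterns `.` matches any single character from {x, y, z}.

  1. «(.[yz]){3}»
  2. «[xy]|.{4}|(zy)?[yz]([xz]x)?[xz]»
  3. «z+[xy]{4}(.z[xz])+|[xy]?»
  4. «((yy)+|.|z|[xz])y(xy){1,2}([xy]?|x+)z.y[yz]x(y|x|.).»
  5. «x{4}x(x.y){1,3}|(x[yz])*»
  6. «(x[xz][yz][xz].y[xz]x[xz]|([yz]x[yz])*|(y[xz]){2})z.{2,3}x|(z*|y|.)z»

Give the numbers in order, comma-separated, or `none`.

1 → no match
2 → match
3 → match
4 → no match
5 → no match
6 → no match

2, 3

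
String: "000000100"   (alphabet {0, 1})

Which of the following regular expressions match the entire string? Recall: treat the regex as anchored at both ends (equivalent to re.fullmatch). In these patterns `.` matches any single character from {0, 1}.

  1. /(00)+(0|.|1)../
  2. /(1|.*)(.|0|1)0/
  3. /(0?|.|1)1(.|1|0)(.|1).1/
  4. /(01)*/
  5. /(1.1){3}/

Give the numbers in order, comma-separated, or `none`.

1, 2

1 → match
2 → match
3 → no match — must end with "1"
4 → no match
5 → no match — must start with "1"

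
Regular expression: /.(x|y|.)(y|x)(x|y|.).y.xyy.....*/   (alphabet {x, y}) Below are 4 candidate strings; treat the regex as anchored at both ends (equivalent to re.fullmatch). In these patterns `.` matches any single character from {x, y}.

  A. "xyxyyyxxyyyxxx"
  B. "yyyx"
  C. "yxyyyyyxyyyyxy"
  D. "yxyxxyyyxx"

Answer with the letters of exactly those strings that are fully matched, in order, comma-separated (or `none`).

A, C

A → match
B. "yyyx" → no match
C → match
D. "yxyxxyyyxx" → no match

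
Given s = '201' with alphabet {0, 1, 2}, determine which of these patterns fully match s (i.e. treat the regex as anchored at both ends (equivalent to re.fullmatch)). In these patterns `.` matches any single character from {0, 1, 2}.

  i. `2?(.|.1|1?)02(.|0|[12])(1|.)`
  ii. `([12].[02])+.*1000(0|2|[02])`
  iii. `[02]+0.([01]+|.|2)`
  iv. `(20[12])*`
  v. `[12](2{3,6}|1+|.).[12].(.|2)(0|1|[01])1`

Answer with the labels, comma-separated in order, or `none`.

iv

i → no match
ii → no match
iii → no match
iv → match
v → no match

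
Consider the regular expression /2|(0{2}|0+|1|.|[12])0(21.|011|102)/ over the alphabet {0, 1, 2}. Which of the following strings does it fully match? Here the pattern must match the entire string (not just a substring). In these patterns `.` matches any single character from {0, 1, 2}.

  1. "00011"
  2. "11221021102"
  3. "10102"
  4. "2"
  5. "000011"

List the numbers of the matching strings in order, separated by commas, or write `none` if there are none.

1, 3, 4, 5

1. "00011" → match
2. "11221021102" → no match
3. "10102" → match
4. "2" → match
5. "000011" → match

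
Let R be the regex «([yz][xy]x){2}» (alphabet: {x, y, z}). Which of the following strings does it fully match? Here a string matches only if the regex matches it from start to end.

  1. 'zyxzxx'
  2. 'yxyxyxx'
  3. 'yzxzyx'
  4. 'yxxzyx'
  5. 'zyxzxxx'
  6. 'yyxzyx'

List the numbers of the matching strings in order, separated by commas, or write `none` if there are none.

1 → match
2 → no match
3 → no match
4 → match
5 → no match
6 → match

1, 4, 6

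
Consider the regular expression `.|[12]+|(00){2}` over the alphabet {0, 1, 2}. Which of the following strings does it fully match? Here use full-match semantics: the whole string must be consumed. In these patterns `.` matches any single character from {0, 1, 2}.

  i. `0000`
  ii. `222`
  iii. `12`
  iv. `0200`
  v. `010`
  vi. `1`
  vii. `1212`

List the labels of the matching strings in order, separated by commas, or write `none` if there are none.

i, ii, iii, vi, vii

i → match
ii → match
iii → match
iv → no match
v → no match
vi → match
vii → match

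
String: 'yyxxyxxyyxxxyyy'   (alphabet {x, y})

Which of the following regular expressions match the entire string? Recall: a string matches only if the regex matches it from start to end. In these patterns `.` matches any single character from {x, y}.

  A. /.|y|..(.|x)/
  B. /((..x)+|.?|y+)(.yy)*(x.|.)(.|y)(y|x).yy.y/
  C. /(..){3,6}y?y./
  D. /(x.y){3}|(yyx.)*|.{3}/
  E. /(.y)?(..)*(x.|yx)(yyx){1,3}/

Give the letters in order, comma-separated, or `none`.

C

A → no match
B → no match
C → match
D → no match
E → no match — must end with 'yyx'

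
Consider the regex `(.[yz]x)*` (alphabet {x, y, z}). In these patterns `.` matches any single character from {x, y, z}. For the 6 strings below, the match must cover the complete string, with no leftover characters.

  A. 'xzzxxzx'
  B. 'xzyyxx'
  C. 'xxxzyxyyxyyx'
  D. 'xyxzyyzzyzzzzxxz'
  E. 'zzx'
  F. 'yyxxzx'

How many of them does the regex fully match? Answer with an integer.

A → no match
B → no match
C → no match
D → no match
E → match
F → match
Total matched: 2

2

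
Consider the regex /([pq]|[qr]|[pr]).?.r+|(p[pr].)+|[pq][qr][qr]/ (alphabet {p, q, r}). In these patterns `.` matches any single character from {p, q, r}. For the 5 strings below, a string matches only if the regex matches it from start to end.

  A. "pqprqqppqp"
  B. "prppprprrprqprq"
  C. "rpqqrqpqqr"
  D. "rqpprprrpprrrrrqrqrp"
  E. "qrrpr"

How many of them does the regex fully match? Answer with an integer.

1

A → no match
B → match
C → no match
D → no match
E → no match
Total matched: 1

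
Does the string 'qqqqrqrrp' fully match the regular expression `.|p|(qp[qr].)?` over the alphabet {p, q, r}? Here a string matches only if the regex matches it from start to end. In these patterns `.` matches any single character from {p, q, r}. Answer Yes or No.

No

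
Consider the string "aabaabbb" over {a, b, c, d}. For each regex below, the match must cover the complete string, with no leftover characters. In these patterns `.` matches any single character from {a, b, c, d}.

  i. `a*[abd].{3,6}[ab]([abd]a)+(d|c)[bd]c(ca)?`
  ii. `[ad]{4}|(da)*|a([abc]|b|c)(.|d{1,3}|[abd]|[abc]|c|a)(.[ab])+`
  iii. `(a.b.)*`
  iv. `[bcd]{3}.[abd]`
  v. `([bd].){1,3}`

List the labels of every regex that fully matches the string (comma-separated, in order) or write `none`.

i → no match
ii → no match
iii → match
iv → no match
v → no match

iii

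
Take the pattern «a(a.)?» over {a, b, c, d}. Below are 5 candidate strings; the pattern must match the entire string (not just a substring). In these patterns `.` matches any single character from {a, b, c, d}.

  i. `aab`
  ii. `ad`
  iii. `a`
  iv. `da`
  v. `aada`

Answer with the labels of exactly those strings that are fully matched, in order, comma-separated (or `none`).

i → match
ii → no match
iii → match
iv → no match — must start with `a`
v → no match

i, iii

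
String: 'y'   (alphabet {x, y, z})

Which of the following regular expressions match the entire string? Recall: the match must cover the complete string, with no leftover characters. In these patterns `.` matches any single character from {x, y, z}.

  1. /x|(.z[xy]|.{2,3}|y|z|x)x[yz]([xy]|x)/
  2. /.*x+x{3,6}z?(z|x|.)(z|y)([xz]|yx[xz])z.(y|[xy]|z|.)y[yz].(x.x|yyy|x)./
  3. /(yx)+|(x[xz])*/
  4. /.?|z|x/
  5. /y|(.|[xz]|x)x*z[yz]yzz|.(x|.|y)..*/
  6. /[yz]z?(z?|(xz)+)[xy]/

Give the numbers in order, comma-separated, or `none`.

4, 5

1 → no match
2 → no match
3 → no match
4 → match
5 → match
6 → no match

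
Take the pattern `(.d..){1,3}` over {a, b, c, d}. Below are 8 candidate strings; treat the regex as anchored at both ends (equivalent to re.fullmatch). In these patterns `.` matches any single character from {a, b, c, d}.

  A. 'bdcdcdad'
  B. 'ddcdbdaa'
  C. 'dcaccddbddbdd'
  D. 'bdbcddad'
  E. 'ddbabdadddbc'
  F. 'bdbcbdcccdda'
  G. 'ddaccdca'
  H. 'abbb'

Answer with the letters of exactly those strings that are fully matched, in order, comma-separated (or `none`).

A, B, D, E, F, G

A. 'bdcdcdad' → match
B. 'ddcdbdaa' → match
C → no match
D. 'bdbcddad' → match
E. 'ddbabdadddbc' → match
F. 'bdbcbdcccdda' → match
G. 'ddaccdca' → match
H. 'abbb' → no match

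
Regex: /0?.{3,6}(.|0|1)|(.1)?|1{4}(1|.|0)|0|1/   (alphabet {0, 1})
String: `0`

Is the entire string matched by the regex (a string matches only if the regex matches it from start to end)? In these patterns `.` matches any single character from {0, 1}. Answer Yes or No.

Yes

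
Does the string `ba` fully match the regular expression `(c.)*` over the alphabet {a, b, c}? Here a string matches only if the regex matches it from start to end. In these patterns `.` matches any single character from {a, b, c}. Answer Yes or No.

No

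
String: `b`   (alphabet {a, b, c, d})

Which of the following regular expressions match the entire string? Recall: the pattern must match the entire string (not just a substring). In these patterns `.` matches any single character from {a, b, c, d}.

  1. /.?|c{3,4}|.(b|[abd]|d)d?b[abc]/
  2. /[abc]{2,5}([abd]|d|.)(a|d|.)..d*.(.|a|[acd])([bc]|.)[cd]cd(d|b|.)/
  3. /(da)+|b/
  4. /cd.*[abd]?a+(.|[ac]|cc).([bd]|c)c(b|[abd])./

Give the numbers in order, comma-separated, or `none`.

1 → match
2 → no match
3 → match
4 → no match — must start with `cd`

1, 3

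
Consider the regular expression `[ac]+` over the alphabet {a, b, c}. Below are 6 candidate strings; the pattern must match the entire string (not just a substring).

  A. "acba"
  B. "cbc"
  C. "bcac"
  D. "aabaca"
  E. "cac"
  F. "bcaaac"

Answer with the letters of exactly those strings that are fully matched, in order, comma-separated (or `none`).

E

A → no match
B → no match
C → no match
D → no match
E → match
F → no match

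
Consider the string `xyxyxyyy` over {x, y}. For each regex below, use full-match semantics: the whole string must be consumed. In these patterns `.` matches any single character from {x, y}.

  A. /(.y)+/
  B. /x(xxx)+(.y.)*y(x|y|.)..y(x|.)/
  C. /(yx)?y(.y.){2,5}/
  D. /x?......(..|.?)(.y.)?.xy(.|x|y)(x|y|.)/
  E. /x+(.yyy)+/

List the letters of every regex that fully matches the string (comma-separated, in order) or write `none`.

A

A → match
B → no match — must start with `xxxx`
C → no match
D → no match
E → no match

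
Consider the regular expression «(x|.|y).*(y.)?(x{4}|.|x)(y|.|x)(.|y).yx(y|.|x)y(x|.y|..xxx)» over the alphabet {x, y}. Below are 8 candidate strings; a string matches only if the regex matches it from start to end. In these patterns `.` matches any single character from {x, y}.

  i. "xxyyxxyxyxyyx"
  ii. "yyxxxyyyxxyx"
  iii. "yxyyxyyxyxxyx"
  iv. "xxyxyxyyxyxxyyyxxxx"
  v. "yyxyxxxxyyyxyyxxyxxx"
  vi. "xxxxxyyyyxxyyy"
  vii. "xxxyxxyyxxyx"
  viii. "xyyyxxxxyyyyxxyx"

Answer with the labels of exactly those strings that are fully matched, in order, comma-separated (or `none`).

i, ii, iii, vi, vii, viii

i → match
ii. "yyxxxyyyxxyx" → match
iii → match
iv → no match
v → no match
vi → match
vii. "xxxyxxyyxxyx" → match
viii → match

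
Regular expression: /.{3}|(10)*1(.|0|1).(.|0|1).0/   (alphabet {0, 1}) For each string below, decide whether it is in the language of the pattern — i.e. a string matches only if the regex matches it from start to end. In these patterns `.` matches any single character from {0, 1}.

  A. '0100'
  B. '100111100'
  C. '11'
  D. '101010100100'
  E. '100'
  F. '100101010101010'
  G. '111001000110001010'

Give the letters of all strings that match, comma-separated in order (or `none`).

D, E

A → no match
B → no match
C → no match
D → match
E → match
F → no match
G → no match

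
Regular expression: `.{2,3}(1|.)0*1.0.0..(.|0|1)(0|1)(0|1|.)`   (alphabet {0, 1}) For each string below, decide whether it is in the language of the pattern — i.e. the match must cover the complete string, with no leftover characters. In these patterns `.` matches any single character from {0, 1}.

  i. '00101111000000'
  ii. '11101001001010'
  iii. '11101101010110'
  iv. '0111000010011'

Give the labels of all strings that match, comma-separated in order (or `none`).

ii, iii, iv

i → no match
ii → match
iii → match
iv → match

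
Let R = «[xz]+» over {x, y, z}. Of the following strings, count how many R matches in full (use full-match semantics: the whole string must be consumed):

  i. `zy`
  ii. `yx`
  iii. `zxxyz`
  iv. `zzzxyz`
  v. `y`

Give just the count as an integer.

i → no match
ii → no match
iii → no match
iv → no match
v → no match
Total matched: 0

0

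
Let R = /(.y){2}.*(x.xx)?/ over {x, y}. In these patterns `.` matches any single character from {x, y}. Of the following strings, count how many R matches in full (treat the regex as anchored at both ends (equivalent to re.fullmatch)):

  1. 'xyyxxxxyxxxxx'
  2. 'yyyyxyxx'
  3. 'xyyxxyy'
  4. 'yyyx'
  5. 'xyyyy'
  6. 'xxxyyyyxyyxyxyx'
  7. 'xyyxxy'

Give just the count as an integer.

2

1 → no match
2 → match
3 → no match
4 → no match
5 → match
6 → no match
7 → no match
Total matched: 2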